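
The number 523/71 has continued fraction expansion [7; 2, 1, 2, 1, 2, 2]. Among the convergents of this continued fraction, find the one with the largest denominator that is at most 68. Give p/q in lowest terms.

221/30

a_0 = 7: 7/1  (≤ bound)
a_1 = 2: 15/2  (≤ bound)
a_2 = 1: 22/3  (≤ bound)
a_3 = 2: 59/8  (≤ bound)
a_4 = 1: 81/11  (≤ bound)
a_5 = 2: 221/30  (≤ bound)
a_6 = 2: 523/71  (> 68, stop)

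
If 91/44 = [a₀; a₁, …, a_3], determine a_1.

14

Apply division with remainder until the remainder is 0:
91 ÷ 44 → quotient 2, remainder 3
44 ÷ 3 → quotient 14, remainder 2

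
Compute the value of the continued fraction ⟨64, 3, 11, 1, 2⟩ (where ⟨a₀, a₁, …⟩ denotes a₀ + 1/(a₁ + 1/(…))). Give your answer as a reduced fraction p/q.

Work from the innermost term outward:
Start with 2.
1 + 1/(2/1) = 1 + 1/2 = 3/2
11 + 1/(3/2) = 11 + 2/3 = 35/3
3 + 1/(35/3) = 3 + 3/35 = 108/35
64 + 1/(108/35) = 64 + 35/108 = 6947/108

6947/108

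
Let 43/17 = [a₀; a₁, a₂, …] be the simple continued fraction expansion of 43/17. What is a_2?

Run the Euclidean algorithm, recording each quotient:
43 ÷ 17 → quotient 2, remainder 9
17 ÷ 9 → quotient 1, remainder 8
9 ÷ 8 → quotient 1, remainder 1

1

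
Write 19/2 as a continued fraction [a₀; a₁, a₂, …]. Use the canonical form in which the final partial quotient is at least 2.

[9; 2]

⌊19/2⌋ = 9, remainder 1
⌊2/1⌋ = 2, remainder 0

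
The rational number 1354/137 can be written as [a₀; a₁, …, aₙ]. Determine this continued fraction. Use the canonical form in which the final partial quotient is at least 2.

Repeatedly divide and take the remainder:
1354 = 9·137 + 121, so a_0 = 9
137 = 1·121 + 16, so a_1 = 1
121 = 7·16 + 9, so a_2 = 7
16 = 1·9 + 7, so a_3 = 1
9 = 1·7 + 2, so a_4 = 1
7 = 3·2 + 1, so a_5 = 3
2 = 2·1 + 0, so a_6 = 2

[9; 1, 7, 1, 1, 3, 2]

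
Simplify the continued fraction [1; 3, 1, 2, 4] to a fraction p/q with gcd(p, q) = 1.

61/48

Start with 4.
2 + 1/(4/1) = 2 + 1/4 = 9/4
1 + 1/(9/4) = 1 + 4/9 = 13/9
3 + 1/(13/9) = 3 + 9/13 = 48/13
1 + 1/(48/13) = 1 + 13/48 = 61/48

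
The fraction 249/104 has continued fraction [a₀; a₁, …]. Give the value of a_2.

1

Repeatedly divide and take the remainder:
⌊249/104⌋ = 2, remainder 41
⌊104/41⌋ = 2, remainder 22
⌊41/22⌋ = 1, remainder 19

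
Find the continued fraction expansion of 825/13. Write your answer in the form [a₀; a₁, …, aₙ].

825 = 63·13 + 6, so a_0 = 63
13 = 2·6 + 1, so a_1 = 2
6 = 6·1 + 0, so a_2 = 6

[63; 2, 6]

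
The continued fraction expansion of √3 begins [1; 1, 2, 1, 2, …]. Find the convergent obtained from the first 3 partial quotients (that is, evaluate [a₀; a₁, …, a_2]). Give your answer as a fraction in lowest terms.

a_0 = 1: 1/1
a_1 = 1: 2/1
a_2 = 2: 5/3

5/3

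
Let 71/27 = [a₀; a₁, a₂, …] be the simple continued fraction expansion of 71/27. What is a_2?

71 = 2·27 + 17, so a_0 = 2
27 = 1·17 + 10, so a_1 = 1
17 = 1·10 + 7, so a_2 = 1

1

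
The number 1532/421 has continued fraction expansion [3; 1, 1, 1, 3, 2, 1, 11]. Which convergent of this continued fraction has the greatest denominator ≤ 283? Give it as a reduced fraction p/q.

a_0 = 3: 3/1  (≤ bound)
a_1 = 1: 4/1  (≤ bound)
a_2 = 1: 7/2  (≤ bound)
a_3 = 1: 11/3  (≤ bound)
a_4 = 3: 40/11  (≤ bound)
a_5 = 2: 91/25  (≤ bound)
a_6 = 1: 131/36  (≤ bound)
a_7 = 11: 1532/421  (> 283, stop)

131/36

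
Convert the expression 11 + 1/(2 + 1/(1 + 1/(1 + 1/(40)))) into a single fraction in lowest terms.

2314/203

Compute successive convergents:
a_0 = 11: 11/1
a_1 = 2: 23/2
a_2 = 1: 34/3
a_3 = 1: 57/5
a_4 = 40: 2314/203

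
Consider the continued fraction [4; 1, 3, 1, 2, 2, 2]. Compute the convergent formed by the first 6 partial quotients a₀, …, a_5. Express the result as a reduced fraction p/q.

158/33

Collapse the nested fraction from the inside out:
Start with 2.
2 + 1/(2/1) = 2 + 1/2 = 5/2
1 + 1/(5/2) = 1 + 2/5 = 7/5
3 + 1/(7/5) = 3 + 5/7 = 26/7
1 + 1/(26/7) = 1 + 7/26 = 33/26
4 + 1/(33/26) = 4 + 26/33 = 158/33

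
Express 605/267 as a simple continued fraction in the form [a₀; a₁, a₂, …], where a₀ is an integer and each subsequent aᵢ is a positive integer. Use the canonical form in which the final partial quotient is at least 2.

605 ÷ 267 → quotient 2, remainder 71
267 ÷ 71 → quotient 3, remainder 54
71 ÷ 54 → quotient 1, remainder 17
54 ÷ 17 → quotient 3, remainder 3
17 ÷ 3 → quotient 5, remainder 2
3 ÷ 2 → quotient 1, remainder 1
2 ÷ 1 → quotient 2, remainder 0

[2; 3, 1, 3, 5, 1, 2]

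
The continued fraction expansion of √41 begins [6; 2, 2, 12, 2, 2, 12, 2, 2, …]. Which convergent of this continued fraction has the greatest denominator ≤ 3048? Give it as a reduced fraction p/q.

2049/320

a_0 = 6: 6/1  (≤ bound)
a_1 = 2: 13/2  (≤ bound)
a_2 = 2: 32/5  (≤ bound)
a_3 = 12: 397/62  (≤ bound)
a_4 = 2: 826/129  (≤ bound)
a_5 = 2: 2049/320  (≤ bound)
a_6 = 12: 25414/3969  (> 3048, stop)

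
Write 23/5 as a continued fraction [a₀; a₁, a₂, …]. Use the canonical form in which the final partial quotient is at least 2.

[4; 1, 1, 2]

⌊23/5⌋ = 4, remainder 3
⌊5/3⌋ = 1, remainder 2
⌊3/2⌋ = 1, remainder 1
⌊2/1⌋ = 2, remainder 0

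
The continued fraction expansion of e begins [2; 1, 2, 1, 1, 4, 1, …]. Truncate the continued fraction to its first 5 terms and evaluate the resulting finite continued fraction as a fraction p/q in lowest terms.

a_0 = 2: 2/1
a_1 = 1: 3/1
a_2 = 2: 8/3
a_3 = 1: 11/4
a_4 = 1: 19/7

19/7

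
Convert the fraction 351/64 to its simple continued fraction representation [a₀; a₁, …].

351 = 5·64 + 31, so a_0 = 5
64 = 2·31 + 2, so a_1 = 2
31 = 15·2 + 1, so a_2 = 15
2 = 2·1 + 0, so a_3 = 2

[5; 2, 15, 2]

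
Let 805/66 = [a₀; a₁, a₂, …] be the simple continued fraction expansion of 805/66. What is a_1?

5

805 ÷ 66 → quotient 12, remainder 13
66 ÷ 13 → quotient 5, remainder 1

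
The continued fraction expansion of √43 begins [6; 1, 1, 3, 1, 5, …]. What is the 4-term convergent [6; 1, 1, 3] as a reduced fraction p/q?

46/7

Use the convergent recurrence hₖ = aₖ·hₖ₋₁ + hₖ₋₂ (and likewise for the denominators kₖ):
a_0 = 6: 6/1
a_1 = 1: 7/1
a_2 = 1: 13/2
a_3 = 3: 46/7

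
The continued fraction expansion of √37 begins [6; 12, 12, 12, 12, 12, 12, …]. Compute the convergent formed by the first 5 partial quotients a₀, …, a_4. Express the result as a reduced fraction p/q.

128766/21169

a_0 = 6: 6/1
a_1 = 12: 73/12
a_2 = 12: 882/145
a_3 = 12: 10657/1752
a_4 = 12: 128766/21169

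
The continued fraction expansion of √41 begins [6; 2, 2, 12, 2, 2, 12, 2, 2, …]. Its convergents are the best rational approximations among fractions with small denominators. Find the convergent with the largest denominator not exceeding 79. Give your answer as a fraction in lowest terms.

a_0 = 6: 6/1  (≤ bound)
a_1 = 2: 13/2  (≤ bound)
a_2 = 2: 32/5  (≤ bound)
a_3 = 12: 397/62  (≤ bound)
a_4 = 2: 826/129  (> 79, stop)

397/62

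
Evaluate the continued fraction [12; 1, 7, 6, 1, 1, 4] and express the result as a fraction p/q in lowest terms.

6194/481

a_0 = 12: 12/1
a_1 = 1: 13/1
a_2 = 7: 103/8
a_3 = 6: 631/49
a_4 = 1: 734/57
a_5 = 1: 1365/106
a_6 = 4: 6194/481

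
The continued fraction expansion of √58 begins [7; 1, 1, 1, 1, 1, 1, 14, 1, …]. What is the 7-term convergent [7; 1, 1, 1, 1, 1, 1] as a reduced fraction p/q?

Starting at the tail and folding back:
Start with 1.
1 + 1/(1/1) = 1 + 1/1 = 2/1
1 + 1/(2/1) = 1 + 1/2 = 3/2
1 + 1/(3/2) = 1 + 2/3 = 5/3
1 + 1/(5/3) = 1 + 3/5 = 8/5
1 + 1/(8/5) = 1 + 5/8 = 13/8
7 + 1/(13/8) = 7 + 8/13 = 99/13

99/13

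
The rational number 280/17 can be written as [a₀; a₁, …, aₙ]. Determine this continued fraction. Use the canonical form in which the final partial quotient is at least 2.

[16; 2, 8]

280 = 16·17 + 8, so a_0 = 16
17 = 2·8 + 1, so a_1 = 2
8 = 8·1 + 0, so a_2 = 8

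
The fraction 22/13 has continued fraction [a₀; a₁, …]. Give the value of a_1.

22 ÷ 13 → quotient 1, remainder 9
13 ÷ 9 → quotient 1, remainder 4

1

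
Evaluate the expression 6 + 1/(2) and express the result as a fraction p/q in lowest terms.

13/2

a_0 = 6: 6/1
a_1 = 2: 13/2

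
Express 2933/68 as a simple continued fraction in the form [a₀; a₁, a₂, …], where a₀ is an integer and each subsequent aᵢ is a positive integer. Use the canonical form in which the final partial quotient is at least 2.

[43; 7, 1, 1, 4]

Repeatedly divide and take the remainder:
2933 = 43·68 + 9, so a_0 = 43
68 = 7·9 + 5, so a_1 = 7
9 = 1·5 + 4, so a_2 = 1
5 = 1·4 + 1, so a_3 = 1
4 = 4·1 + 0, so a_4 = 4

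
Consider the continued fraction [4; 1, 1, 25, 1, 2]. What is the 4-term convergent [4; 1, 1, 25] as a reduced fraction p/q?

Build up convergents one term at a time:
a_0 = 4: 4/1
a_1 = 1: 5/1
a_2 = 1: 9/2
a_3 = 25: 230/51

230/51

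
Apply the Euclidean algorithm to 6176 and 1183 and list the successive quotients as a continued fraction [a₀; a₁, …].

[5; 4, 1, 1, 7, 5, 1, 2]

6176 ÷ 1183 → quotient 5, remainder 261
1183 ÷ 261 → quotient 4, remainder 139
261 ÷ 139 → quotient 1, remainder 122
139 ÷ 122 → quotient 1, remainder 17
122 ÷ 17 → quotient 7, remainder 3
17 ÷ 3 → quotient 5, remainder 2
3 ÷ 2 → quotient 1, remainder 1
2 ÷ 1 → quotient 2, remainder 0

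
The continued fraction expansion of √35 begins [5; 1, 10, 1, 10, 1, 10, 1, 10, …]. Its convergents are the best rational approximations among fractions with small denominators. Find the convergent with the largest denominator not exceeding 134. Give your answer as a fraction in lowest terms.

775/131

List convergents until the denominator exceeds the bound:
a_0 = 5: 5/1  (≤ bound)
a_1 = 1: 6/1  (≤ bound)
a_2 = 10: 65/11  (≤ bound)
a_3 = 1: 71/12  (≤ bound)
a_4 = 10: 775/131  (≤ bound)
a_5 = 1: 846/143  (> 134, stop)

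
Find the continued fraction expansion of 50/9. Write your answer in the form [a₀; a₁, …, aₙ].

[5; 1, 1, 4]

Apply division with remainder until the remainder is 0:
50 ÷ 9 → quotient 5, remainder 5
9 ÷ 5 → quotient 1, remainder 4
5 ÷ 4 → quotient 1, remainder 1
4 ÷ 1 → quotient 4, remainder 0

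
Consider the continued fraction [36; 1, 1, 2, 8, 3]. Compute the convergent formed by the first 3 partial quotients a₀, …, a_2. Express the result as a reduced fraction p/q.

73/2

Compute successive convergents:
a_0 = 36: 36/1
a_1 = 1: 37/1
a_2 = 1: 73/2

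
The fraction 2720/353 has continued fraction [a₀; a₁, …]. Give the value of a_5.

2720 = 7·353 + 249, so a_0 = 7
353 = 1·249 + 104, so a_1 = 1
249 = 2·104 + 41, so a_2 = 2
104 = 2·41 + 22, so a_3 = 2
41 = 1·22 + 19, so a_4 = 1
22 = 1·19 + 3, so a_5 = 1

1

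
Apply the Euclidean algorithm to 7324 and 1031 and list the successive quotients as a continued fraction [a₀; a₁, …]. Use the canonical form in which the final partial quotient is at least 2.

Run the Euclidean algorithm, recording each quotient:
7324 ÷ 1031 → quotient 7, remainder 107
1031 ÷ 107 → quotient 9, remainder 68
107 ÷ 68 → quotient 1, remainder 39
68 ÷ 39 → quotient 1, remainder 29
39 ÷ 29 → quotient 1, remainder 10
29 ÷ 10 → quotient 2, remainder 9
10 ÷ 9 → quotient 1, remainder 1
9 ÷ 1 → quotient 9, remainder 0

[7; 9, 1, 1, 1, 2, 1, 9]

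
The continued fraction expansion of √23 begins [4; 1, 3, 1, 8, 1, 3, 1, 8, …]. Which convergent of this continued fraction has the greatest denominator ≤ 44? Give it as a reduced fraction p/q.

211/44

a_0 = 4: 4/1  (≤ bound)
a_1 = 1: 5/1  (≤ bound)
a_2 = 3: 19/4  (≤ bound)
a_3 = 1: 24/5  (≤ bound)
a_4 = 8: 211/44  (≤ bound)
a_5 = 1: 235/49  (> 44, stop)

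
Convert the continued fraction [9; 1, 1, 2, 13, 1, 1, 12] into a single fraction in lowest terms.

16699/1740

Work from the innermost term outward:
Start with 12.
1 + 1/(12/1) = 1 + 1/12 = 13/12
1 + 1/(13/12) = 1 + 12/13 = 25/13
13 + 1/(25/13) = 13 + 13/25 = 338/25
2 + 1/(338/25) = 2 + 25/338 = 701/338
1 + 1/(701/338) = 1 + 338/701 = 1039/701
1 + 1/(1039/701) = 1 + 701/1039 = 1740/1039
9 + 1/(1740/1039) = 9 + 1039/1740 = 16699/1740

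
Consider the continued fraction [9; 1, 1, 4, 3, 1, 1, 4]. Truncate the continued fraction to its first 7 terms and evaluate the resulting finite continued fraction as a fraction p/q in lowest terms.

Start with 1.
1 + 1/(1/1) = 1 + 1/1 = 2/1
3 + 1/(2/1) = 3 + 1/2 = 7/2
4 + 1/(7/2) = 4 + 2/7 = 30/7
1 + 1/(30/7) = 1 + 7/30 = 37/30
1 + 1/(37/30) = 1 + 30/37 = 67/37
9 + 1/(67/37) = 9 + 37/67 = 640/67

640/67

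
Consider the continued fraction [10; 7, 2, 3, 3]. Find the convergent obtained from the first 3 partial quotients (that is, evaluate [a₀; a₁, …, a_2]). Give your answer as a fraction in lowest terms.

152/15

Starting at the tail and folding back:
Start with 2.
7 + 1/(2/1) = 7 + 1/2 = 15/2
10 + 1/(15/2) = 10 + 2/15 = 152/15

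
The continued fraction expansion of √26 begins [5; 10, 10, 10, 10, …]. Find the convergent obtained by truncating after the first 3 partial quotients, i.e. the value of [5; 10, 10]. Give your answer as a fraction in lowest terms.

Build up convergents one term at a time:
a_0 = 5: 5/1
a_1 = 10: 51/10
a_2 = 10: 515/101

515/101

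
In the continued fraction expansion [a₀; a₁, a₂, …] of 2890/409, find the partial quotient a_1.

2890 ÷ 409 → quotient 7, remainder 27
409 ÷ 27 → quotient 15, remainder 4

15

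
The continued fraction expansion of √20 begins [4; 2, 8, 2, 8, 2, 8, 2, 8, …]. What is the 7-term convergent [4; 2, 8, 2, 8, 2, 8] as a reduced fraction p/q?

Work from the innermost term outward:
Start with 8.
2 + 1/(8/1) = 2 + 1/8 = 17/8
8 + 1/(17/8) = 8 + 8/17 = 144/17
2 + 1/(144/17) = 2 + 17/144 = 305/144
8 + 1/(305/144) = 8 + 144/305 = 2584/305
2 + 1/(2584/305) = 2 + 305/2584 = 5473/2584
4 + 1/(5473/2584) = 4 + 2584/5473 = 24476/5473

24476/5473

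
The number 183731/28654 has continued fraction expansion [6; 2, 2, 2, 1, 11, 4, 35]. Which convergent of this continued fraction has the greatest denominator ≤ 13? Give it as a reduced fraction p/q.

a_0 = 6: 6/1  (≤ bound)
a_1 = 2: 13/2  (≤ bound)
a_2 = 2: 32/5  (≤ bound)
a_3 = 2: 77/12  (≤ bound)
a_4 = 1: 109/17  (> 13, stop)

77/12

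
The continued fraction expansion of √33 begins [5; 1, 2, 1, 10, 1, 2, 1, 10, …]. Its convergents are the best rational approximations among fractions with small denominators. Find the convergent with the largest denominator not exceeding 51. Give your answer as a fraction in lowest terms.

270/47

List convergents until the denominator exceeds the bound:
a_0 = 5: 5/1  (≤ bound)
a_1 = 1: 6/1  (≤ bound)
a_2 = 2: 17/3  (≤ bound)
a_3 = 1: 23/4  (≤ bound)
a_4 = 10: 247/43  (≤ bound)
a_5 = 1: 270/47  (≤ bound)
a_6 = 2: 787/137  (> 51, stop)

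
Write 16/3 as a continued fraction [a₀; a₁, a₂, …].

[5; 3]

Apply division with remainder until the remainder is 0:
16 ÷ 3 → quotient 5, remainder 1
3 ÷ 1 → quotient 3, remainder 0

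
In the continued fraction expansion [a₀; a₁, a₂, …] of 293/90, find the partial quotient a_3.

10

293 ÷ 90 → quotient 3, remainder 23
90 ÷ 23 → quotient 3, remainder 21
23 ÷ 21 → quotient 1, remainder 2
21 ÷ 2 → quotient 10, remainder 1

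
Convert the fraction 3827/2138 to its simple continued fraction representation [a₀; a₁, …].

[1; 1, 3, 1, 3, 5, 10, 2]

3827 ÷ 2138 → quotient 1, remainder 1689
2138 ÷ 1689 → quotient 1, remainder 449
1689 ÷ 449 → quotient 3, remainder 342
449 ÷ 342 → quotient 1, remainder 107
342 ÷ 107 → quotient 3, remainder 21
107 ÷ 21 → quotient 5, remainder 2
21 ÷ 2 → quotient 10, remainder 1
2 ÷ 1 → quotient 2, remainder 0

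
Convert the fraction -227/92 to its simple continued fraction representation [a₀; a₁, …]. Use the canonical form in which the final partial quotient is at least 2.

[-3; 1, 1, 7, 6]

⌊-227/92⌋ = -3, remainder 49
⌊92/49⌋ = 1, remainder 43
⌊49/43⌋ = 1, remainder 6
⌊43/6⌋ = 7, remainder 1
⌊6/1⌋ = 6, remainder 0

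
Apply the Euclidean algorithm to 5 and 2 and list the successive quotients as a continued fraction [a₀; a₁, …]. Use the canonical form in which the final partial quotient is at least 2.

5 = 2·2 + 1, so a_0 = 2
2 = 2·1 + 0, so a_1 = 2

[2; 2]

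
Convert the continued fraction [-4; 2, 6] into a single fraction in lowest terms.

a_0 = -4: -4/1
a_1 = 2: -7/2
a_2 = 6: -46/13

-46/13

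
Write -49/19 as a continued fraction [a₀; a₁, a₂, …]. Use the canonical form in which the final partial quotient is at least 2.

-49 ÷ 19 → quotient -3, remainder 8
19 ÷ 8 → quotient 2, remainder 3
8 ÷ 3 → quotient 2, remainder 2
3 ÷ 2 → quotient 1, remainder 1
2 ÷ 1 → quotient 2, remainder 0

[-3; 2, 2, 1, 2]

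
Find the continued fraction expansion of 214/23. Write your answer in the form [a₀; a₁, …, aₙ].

[9; 3, 3, 2]

Run the Euclidean algorithm, recording each quotient:
214 ÷ 23 → quotient 9, remainder 7
23 ÷ 7 → quotient 3, remainder 2
7 ÷ 2 → quotient 3, remainder 1
2 ÷ 1 → quotient 2, remainder 0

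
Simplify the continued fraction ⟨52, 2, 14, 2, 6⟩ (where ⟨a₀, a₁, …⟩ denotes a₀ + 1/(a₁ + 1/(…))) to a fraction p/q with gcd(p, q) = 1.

20416/389

Use the convergent recurrence hₖ = aₖ·hₖ₋₁ + hₖ₋₂ (and likewise for the denominators kₖ):
a_0 = 52: 52/1
a_1 = 2: 105/2
a_2 = 14: 1522/29
a_3 = 2: 3149/60
a_4 = 6: 20416/389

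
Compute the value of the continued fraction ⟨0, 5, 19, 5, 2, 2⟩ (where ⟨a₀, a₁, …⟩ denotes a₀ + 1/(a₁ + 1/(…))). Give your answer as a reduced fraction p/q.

a_0 = 0: 0/1
a_1 = 5: 1/5
a_2 = 19: 19/96
a_3 = 5: 96/485
a_4 = 2: 211/1066
a_5 = 2: 518/2617

518/2617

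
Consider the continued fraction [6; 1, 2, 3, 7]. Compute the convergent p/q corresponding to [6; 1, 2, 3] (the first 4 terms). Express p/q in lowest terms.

Start with 3.
2 + 1/(3/1) = 2 + 1/3 = 7/3
1 + 1/(7/3) = 1 + 3/7 = 10/7
6 + 1/(10/7) = 6 + 7/10 = 67/10

67/10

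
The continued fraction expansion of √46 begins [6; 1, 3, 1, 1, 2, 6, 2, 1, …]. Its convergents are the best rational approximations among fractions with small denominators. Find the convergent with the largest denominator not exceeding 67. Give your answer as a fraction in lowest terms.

a_0 = 6: 6/1  (≤ bound)
a_1 = 1: 7/1  (≤ bound)
a_2 = 3: 27/4  (≤ bound)
a_3 = 1: 34/5  (≤ bound)
a_4 = 1: 61/9  (≤ bound)
a_5 = 2: 156/23  (≤ bound)
a_6 = 6: 997/147  (> 67, stop)

156/23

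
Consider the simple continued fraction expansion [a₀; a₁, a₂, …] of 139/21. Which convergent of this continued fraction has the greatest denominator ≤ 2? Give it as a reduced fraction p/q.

13/2

List convergents until the denominator exceeds the bound:
a_0 = 6: 6/1  (≤ bound)
a_1 = 1: 7/1  (≤ bound)
a_2 = 1: 13/2  (≤ bound)
a_3 = 1: 20/3  (> 2, stop)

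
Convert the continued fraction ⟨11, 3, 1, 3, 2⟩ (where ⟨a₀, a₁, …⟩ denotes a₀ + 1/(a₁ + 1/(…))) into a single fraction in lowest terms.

383/34

a_0 = 11: 11/1
a_1 = 3: 34/3
a_2 = 1: 45/4
a_3 = 3: 169/15
a_4 = 2: 383/34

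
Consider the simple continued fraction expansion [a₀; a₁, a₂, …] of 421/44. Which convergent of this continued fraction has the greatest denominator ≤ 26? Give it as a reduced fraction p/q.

a_0 = 9: 9/1  (≤ bound)
a_1 = 1: 10/1  (≤ bound)
a_2 = 1: 19/2  (≤ bound)
a_3 = 3: 67/7  (≤ bound)
a_4 = 6: 421/44  (> 26, stop)

67/7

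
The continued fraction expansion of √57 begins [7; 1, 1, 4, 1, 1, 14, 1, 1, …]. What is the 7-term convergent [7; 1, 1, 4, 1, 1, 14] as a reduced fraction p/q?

2197/291

Build up convergents one term at a time:
a_0 = 7: 7/1
a_1 = 1: 8/1
a_2 = 1: 15/2
a_3 = 4: 68/9
a_4 = 1: 83/11
a_5 = 1: 151/20
a_6 = 14: 2197/291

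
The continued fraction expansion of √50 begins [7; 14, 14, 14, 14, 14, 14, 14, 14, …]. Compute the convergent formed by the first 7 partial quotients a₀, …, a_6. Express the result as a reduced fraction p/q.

54608393/7722793

Start with 14.
14 + 1/(14/1) = 14 + 1/14 = 197/14
14 + 1/(197/14) = 14 + 14/197 = 2772/197
14 + 1/(2772/197) = 14 + 197/2772 = 39005/2772
14 + 1/(39005/2772) = 14 + 2772/39005 = 548842/39005
14 + 1/(548842/39005) = 14 + 39005/548842 = 7722793/548842
7 + 1/(7722793/548842) = 7 + 548842/7722793 = 54608393/7722793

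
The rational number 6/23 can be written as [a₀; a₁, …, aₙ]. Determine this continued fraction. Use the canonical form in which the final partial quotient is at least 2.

6 ÷ 23 → quotient 0, remainder 6
23 ÷ 6 → quotient 3, remainder 5
6 ÷ 5 → quotient 1, remainder 1
5 ÷ 1 → quotient 5, remainder 0

[0; 3, 1, 5]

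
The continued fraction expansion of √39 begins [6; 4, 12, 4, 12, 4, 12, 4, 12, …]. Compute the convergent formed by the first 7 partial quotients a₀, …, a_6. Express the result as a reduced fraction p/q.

764394/122401

Start with 12.
4 + 1/(12/1) = 4 + 1/12 = 49/12
12 + 1/(49/12) = 12 + 12/49 = 600/49
4 + 1/(600/49) = 4 + 49/600 = 2449/600
12 + 1/(2449/600) = 12 + 600/2449 = 29988/2449
4 + 1/(29988/2449) = 4 + 2449/29988 = 122401/29988
6 + 1/(122401/29988) = 6 + 29988/122401 = 764394/122401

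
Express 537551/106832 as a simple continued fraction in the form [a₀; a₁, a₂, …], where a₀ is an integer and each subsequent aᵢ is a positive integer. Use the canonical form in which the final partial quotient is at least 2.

[5; 31, 1, 1, 54, 5, 6]

⌊537551/106832⌋ = 5, remainder 3391
⌊106832/3391⌋ = 31, remainder 1711
⌊3391/1711⌋ = 1, remainder 1680
⌊1711/1680⌋ = 1, remainder 31
⌊1680/31⌋ = 54, remainder 6
⌊31/6⌋ = 5, remainder 1
⌊6/1⌋ = 6, remainder 0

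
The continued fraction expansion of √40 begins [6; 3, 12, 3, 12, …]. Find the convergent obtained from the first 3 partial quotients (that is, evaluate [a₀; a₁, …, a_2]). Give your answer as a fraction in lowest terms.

234/37

Start with 12.
3 + 1/(12/1) = 3 + 1/12 = 37/12
6 + 1/(37/12) = 6 + 12/37 = 234/37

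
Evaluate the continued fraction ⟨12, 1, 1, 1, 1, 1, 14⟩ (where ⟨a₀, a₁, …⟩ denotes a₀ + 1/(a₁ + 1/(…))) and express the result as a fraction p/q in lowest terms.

1477/117

Start with 14.
1 + 1/(14/1) = 1 + 1/14 = 15/14
1 + 1/(15/14) = 1 + 14/15 = 29/15
1 + 1/(29/15) = 1 + 15/29 = 44/29
1 + 1/(44/29) = 1 + 29/44 = 73/44
1 + 1/(73/44) = 1 + 44/73 = 117/73
12 + 1/(117/73) = 12 + 73/117 = 1477/117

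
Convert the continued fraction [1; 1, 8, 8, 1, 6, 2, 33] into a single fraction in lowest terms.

Collapse the nested fraction from the inside out:
Start with 33.
2 + 1/(33/1) = 2 + 1/33 = 67/33
6 + 1/(67/33) = 6 + 33/67 = 435/67
1 + 1/(435/67) = 1 + 67/435 = 502/435
8 + 1/(502/435) = 8 + 435/502 = 4451/502
8 + 1/(4451/502) = 8 + 502/4451 = 36110/4451
1 + 1/(36110/4451) = 1 + 4451/36110 = 40561/36110
1 + 1/(40561/36110) = 1 + 36110/40561 = 76671/40561

76671/40561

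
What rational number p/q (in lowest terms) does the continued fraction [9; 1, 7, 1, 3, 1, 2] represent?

Use the convergent recurrence hₖ = aₖ·hₖ₋₁ + hₖ₋₂ (and likewise for the denominators kₖ):
a_0 = 9: 9/1
a_1 = 1: 10/1
a_2 = 7: 79/8
a_3 = 1: 89/9
a_4 = 3: 346/35
a_5 = 1: 435/44
a_6 = 2: 1216/123

1216/123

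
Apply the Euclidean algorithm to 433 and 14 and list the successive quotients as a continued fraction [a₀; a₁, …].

[30; 1, 13]

433 = 30·14 + 13, so a_0 = 30
14 = 1·13 + 1, so a_1 = 1
13 = 13·1 + 0, so a_2 = 13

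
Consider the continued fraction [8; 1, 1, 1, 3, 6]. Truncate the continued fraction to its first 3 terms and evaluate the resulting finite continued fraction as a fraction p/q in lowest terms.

a_0 = 8: 8/1
a_1 = 1: 9/1
a_2 = 1: 17/2

17/2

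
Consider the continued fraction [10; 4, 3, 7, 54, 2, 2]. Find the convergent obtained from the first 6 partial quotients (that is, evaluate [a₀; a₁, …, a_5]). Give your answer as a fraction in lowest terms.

106214/10381

a_0 = 10: 10/1
a_1 = 4: 41/4
a_2 = 3: 133/13
a_3 = 7: 972/95
a_4 = 54: 52621/5143
a_5 = 2: 106214/10381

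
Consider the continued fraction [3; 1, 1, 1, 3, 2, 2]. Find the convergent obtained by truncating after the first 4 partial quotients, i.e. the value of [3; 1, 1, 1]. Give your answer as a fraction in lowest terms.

a_0 = 3: 3/1
a_1 = 1: 4/1
a_2 = 1: 7/2
a_3 = 1: 11/3

11/3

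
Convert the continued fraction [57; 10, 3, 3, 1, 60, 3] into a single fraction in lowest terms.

1402474/24563

Build up convergents one term at a time:
a_0 = 57: 57/1
a_1 = 10: 571/10
a_2 = 3: 1770/31
a_3 = 3: 5881/103
a_4 = 1: 7651/134
a_5 = 60: 464941/8143
a_6 = 3: 1402474/24563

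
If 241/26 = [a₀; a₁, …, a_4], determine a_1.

Apply division with remainder until the remainder is 0:
⌊241/26⌋ = 9, remainder 7
⌊26/7⌋ = 3, remainder 5

3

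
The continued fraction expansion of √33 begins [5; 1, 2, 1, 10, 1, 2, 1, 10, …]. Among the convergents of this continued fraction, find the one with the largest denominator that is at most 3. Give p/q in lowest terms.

17/3

List convergents until the denominator exceeds the bound:
a_0 = 5: 5/1  (≤ bound)
a_1 = 1: 6/1  (≤ bound)
a_2 = 2: 17/3  (≤ bound)
a_3 = 1: 23/4  (> 3, stop)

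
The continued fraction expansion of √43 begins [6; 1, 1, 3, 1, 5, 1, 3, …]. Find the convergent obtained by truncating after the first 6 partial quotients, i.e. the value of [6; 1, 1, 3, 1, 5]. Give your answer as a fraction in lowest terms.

341/52

a_0 = 6: 6/1
a_1 = 1: 7/1
a_2 = 1: 13/2
a_3 = 3: 46/7
a_4 = 1: 59/9
a_5 = 5: 341/52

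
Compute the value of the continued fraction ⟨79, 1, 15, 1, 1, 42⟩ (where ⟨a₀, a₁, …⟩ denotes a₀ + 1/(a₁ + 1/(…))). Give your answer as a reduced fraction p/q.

Use the convergent recurrence hₖ = aₖ·hₖ₋₁ + hₖ₋₂ (and likewise for the denominators kₖ):
a_0 = 79: 79/1
a_1 = 1: 80/1
a_2 = 15: 1279/16
a_3 = 1: 1359/17
a_4 = 1: 2638/33
a_5 = 42: 112155/1403

112155/1403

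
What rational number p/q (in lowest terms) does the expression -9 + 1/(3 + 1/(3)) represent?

a_0 = -9: -9/1
a_1 = 3: -26/3
a_2 = 3: -87/10

-87/10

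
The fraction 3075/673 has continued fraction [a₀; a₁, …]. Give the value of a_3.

Apply division with remainder until the remainder is 0:
3075 = 4·673 + 383, so a_0 = 4
673 = 1·383 + 290, so a_1 = 1
383 = 1·290 + 93, so a_2 = 1
290 = 3·93 + 11, so a_3 = 3

3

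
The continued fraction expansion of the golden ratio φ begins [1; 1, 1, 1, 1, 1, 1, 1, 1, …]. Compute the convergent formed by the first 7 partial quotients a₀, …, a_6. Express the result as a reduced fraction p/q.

Use the convergent recurrence hₖ = aₖ·hₖ₋₁ + hₖ₋₂ (and likewise for the denominators kₖ):
a_0 = 1: 1/1
a_1 = 1: 2/1
a_2 = 1: 3/2
a_3 = 1: 5/3
a_4 = 1: 8/5
a_5 = 1: 13/8
a_6 = 1: 21/13

21/13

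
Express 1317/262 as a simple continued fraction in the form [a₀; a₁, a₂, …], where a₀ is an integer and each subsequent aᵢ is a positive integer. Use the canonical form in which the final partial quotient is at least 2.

1317 = 5·262 + 7, so a_0 = 5
262 = 37·7 + 3, so a_1 = 37
7 = 2·3 + 1, so a_2 = 2
3 = 3·1 + 0, so a_3 = 3

[5; 37, 2, 3]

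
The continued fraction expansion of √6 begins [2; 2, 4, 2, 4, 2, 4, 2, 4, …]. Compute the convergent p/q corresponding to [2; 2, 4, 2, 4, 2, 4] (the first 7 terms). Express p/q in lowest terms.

2158/881

a_0 = 2: 2/1
a_1 = 2: 5/2
a_2 = 4: 22/9
a_3 = 2: 49/20
a_4 = 4: 218/89
a_5 = 2: 485/198
a_6 = 4: 2158/881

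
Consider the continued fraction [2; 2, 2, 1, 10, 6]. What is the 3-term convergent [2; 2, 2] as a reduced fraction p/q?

Compute successive convergents:
a_0 = 2: 2/1
a_1 = 2: 5/2
a_2 = 2: 12/5

12/5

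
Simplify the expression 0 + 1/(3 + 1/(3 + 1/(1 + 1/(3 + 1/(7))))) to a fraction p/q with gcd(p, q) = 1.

109/356

a_0 = 0: 0/1
a_1 = 3: 1/3
a_2 = 3: 3/10
a_3 = 1: 4/13
a_4 = 3: 15/49
a_5 = 7: 109/356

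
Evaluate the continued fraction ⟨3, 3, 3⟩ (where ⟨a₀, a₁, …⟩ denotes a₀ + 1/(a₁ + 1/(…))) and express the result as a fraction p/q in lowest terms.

Starting at the tail and folding back:
Start with 3.
3 + 1/(3/1) = 3 + 1/3 = 10/3
3 + 1/(10/3) = 3 + 3/10 = 33/10

33/10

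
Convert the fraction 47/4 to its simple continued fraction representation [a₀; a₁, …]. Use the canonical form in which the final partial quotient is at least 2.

Repeatedly divide and take the remainder:
47 = 11·4 + 3, so a_0 = 11
4 = 1·3 + 1, so a_1 = 1
3 = 3·1 + 0, so a_2 = 3

[11; 1, 3]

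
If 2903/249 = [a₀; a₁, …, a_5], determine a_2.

1

⌊2903/249⌋ = 11, remainder 164
⌊249/164⌋ = 1, remainder 85
⌊164/85⌋ = 1, remainder 79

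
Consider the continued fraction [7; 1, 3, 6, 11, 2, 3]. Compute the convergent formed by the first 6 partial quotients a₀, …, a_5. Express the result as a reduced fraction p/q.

4524/583

Compute successive convergents:
a_0 = 7: 7/1
a_1 = 1: 8/1
a_2 = 3: 31/4
a_3 = 6: 194/25
a_4 = 11: 2165/279
a_5 = 2: 4524/583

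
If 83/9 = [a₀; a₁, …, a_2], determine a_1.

83 ÷ 9 → quotient 9, remainder 2
9 ÷ 2 → quotient 4, remainder 1

4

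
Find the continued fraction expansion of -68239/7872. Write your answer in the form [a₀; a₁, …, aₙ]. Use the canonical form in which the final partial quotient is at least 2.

[-9; 3, 57, 1, 44]

-68239 = -9·7872 + 2609, so a_0 = -9
7872 = 3·2609 + 45, so a_1 = 3
2609 = 57·45 + 44, so a_2 = 57
45 = 1·44 + 1, so a_3 = 1
44 = 44·1 + 0, so a_4 = 44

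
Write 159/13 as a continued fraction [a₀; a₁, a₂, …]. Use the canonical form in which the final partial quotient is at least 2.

[12; 4, 3]

⌊159/13⌋ = 12, remainder 3
⌊13/3⌋ = 4, remainder 1
⌊3/1⌋ = 3, remainder 0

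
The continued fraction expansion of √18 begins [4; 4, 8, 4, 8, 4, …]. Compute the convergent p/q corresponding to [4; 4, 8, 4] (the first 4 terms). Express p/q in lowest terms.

a_0 = 4: 4/1
a_1 = 4: 17/4
a_2 = 8: 140/33
a_3 = 4: 577/136

577/136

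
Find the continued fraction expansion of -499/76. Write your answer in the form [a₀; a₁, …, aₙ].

[-7; 2, 3, 3, 3]

⌊-499/76⌋ = -7, remainder 33
⌊76/33⌋ = 2, remainder 10
⌊33/10⌋ = 3, remainder 3
⌊10/3⌋ = 3, remainder 1
⌊3/1⌋ = 3, remainder 0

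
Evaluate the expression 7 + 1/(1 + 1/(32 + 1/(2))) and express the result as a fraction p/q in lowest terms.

a_0 = 7: 7/1
a_1 = 1: 8/1
a_2 = 32: 263/33
a_3 = 2: 534/67

534/67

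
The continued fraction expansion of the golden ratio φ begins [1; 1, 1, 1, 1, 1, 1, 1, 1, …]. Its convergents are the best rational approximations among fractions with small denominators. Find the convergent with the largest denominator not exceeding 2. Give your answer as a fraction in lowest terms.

a_0 = 1: 1/1  (≤ bound)
a_1 = 1: 2/1  (≤ bound)
a_2 = 1: 3/2  (≤ bound)
a_3 = 1: 5/3  (> 2, stop)

3/2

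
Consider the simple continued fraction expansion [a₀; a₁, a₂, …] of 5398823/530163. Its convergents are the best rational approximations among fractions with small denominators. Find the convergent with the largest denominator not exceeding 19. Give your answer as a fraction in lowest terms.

112/11

List convergents until the denominator exceeds the bound:
a_0 = 10: 10/1  (≤ bound)
a_1 = 5: 51/5  (≤ bound)
a_2 = 2: 112/11  (≤ bound)
a_3 = 5: 611/60  (> 19, stop)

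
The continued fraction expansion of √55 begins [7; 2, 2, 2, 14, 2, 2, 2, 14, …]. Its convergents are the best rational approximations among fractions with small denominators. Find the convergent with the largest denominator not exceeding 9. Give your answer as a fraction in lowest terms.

37/5

a_0 = 7: 7/1  (≤ bound)
a_1 = 2: 15/2  (≤ bound)
a_2 = 2: 37/5  (≤ bound)
a_3 = 2: 89/12  (> 9, stop)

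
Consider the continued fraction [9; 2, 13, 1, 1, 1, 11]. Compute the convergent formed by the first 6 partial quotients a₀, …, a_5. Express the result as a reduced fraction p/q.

806/85

Start with 1.
1 + 1/(1/1) = 1 + 1/1 = 2/1
1 + 1/(2/1) = 1 + 1/2 = 3/2
13 + 1/(3/2) = 13 + 2/3 = 41/3
2 + 1/(41/3) = 2 + 3/41 = 85/41
9 + 1/(85/41) = 9 + 41/85 = 806/85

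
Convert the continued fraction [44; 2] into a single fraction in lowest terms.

Collapse the nested fraction from the inside out:
Start with 2.
44 + 1/(2/1) = 44 + 1/2 = 89/2

89/2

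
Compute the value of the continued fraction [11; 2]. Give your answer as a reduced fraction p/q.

23/2

Start with 2.
11 + 1/(2/1) = 11 + 1/2 = 23/2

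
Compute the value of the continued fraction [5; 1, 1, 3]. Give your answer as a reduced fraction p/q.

39/7

a_0 = 5: 5/1
a_1 = 1: 6/1
a_2 = 1: 11/2
a_3 = 3: 39/7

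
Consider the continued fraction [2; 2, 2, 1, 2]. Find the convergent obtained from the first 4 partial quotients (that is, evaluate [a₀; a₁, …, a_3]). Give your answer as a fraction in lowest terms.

Work from the innermost term outward:
Start with 1.
2 + 1/(1/1) = 2 + 1/1 = 3/1
2 + 1/(3/1) = 2 + 1/3 = 7/3
2 + 1/(7/3) = 2 + 3/7 = 17/7

17/7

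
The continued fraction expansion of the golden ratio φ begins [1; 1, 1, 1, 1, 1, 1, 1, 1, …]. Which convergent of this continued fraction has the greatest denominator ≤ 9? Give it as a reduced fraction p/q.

List convergents until the denominator exceeds the bound:
a_0 = 1: 1/1  (≤ bound)
a_1 = 1: 2/1  (≤ bound)
a_2 = 1: 3/2  (≤ bound)
a_3 = 1: 5/3  (≤ bound)
a_4 = 1: 8/5  (≤ bound)
a_5 = 1: 13/8  (≤ bound)
a_6 = 1: 21/13  (> 9, stop)

13/8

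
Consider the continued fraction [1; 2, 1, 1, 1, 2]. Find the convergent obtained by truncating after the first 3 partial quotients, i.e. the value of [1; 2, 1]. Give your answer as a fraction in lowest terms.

4/3

Build up convergents one term at a time:
a_0 = 1: 1/1
a_1 = 2: 3/2
a_2 = 1: 4/3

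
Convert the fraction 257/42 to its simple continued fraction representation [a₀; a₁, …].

[6; 8, 2, 2]

257 = 6·42 + 5, so a_0 = 6
42 = 8·5 + 2, so a_1 = 8
5 = 2·2 + 1, so a_2 = 2
2 = 2·1 + 0, so a_3 = 2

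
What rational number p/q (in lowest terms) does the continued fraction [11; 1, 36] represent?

Build up convergents one term at a time:
a_0 = 11: 11/1
a_1 = 1: 12/1
a_2 = 36: 443/37

443/37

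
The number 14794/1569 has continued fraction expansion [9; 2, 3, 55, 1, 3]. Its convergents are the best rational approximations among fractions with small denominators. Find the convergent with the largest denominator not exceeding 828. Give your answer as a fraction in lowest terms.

3715/394

List convergents until the denominator exceeds the bound:
a_0 = 9: 9/1  (≤ bound)
a_1 = 2: 19/2  (≤ bound)
a_2 = 3: 66/7  (≤ bound)
a_3 = 55: 3649/387  (≤ bound)
a_4 = 1: 3715/394  (≤ bound)
a_5 = 3: 14794/1569  (> 828, stop)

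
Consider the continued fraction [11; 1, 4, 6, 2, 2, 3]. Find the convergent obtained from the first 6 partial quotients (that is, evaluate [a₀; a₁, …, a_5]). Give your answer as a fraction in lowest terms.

1948/165

a_0 = 11: 11/1
a_1 = 1: 12/1
a_2 = 4: 59/5
a_3 = 6: 366/31
a_4 = 2: 791/67
a_5 = 2: 1948/165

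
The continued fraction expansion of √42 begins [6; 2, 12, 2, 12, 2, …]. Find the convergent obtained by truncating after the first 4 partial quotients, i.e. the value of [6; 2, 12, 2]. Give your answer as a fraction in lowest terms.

a_0 = 6: 6/1
a_1 = 2: 13/2
a_2 = 12: 162/25
a_3 = 2: 337/52

337/52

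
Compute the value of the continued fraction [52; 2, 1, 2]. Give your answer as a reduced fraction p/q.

419/8

Work from the innermost term outward:
Start with 2.
1 + 1/(2/1) = 1 + 1/2 = 3/2
2 + 1/(3/2) = 2 + 2/3 = 8/3
52 + 1/(8/3) = 52 + 3/8 = 419/8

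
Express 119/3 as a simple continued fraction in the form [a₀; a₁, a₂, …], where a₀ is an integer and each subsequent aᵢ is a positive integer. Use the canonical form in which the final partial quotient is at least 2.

[39; 1, 2]

⌊119/3⌋ = 39, remainder 2
⌊3/2⌋ = 1, remainder 1
⌊2/1⌋ = 2, remainder 0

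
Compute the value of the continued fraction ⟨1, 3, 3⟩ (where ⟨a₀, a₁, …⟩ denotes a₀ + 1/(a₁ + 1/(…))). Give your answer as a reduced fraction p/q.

Start with 3.
3 + 1/(3/1) = 3 + 1/3 = 10/3
1 + 1/(10/3) = 1 + 3/10 = 13/10

13/10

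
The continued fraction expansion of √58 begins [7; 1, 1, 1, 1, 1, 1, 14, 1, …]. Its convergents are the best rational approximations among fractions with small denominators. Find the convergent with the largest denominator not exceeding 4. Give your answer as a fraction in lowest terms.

23/3

a_0 = 7: 7/1  (≤ bound)
a_1 = 1: 8/1  (≤ bound)
a_2 = 1: 15/2  (≤ bound)
a_3 = 1: 23/3  (≤ bound)
a_4 = 1: 38/5  (> 4, stop)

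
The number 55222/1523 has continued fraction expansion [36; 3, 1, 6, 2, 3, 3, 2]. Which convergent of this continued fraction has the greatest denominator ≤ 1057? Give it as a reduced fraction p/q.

23967/661

List convergents until the denominator exceeds the bound:
a_0 = 36: 36/1  (≤ bound)
a_1 = 3: 109/3  (≤ bound)
a_2 = 1: 145/4  (≤ bound)
a_3 = 6: 979/27  (≤ bound)
a_4 = 2: 2103/58  (≤ bound)
a_5 = 3: 7288/201  (≤ bound)
a_6 = 3: 23967/661  (≤ bound)
a_7 = 2: 55222/1523  (> 1057, stop)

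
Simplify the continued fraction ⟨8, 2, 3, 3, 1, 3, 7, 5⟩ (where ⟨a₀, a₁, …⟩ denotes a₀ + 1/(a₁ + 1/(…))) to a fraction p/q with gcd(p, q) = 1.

Start with 5.
7 + 1/(5/1) = 7 + 1/5 = 36/5
3 + 1/(36/5) = 3 + 5/36 = 113/36
1 + 1/(113/36) = 1 + 36/113 = 149/113
3 + 1/(149/113) = 3 + 113/149 = 560/149
3 + 1/(560/149) = 3 + 149/560 = 1829/560
2 + 1/(1829/560) = 2 + 560/1829 = 4218/1829
8 + 1/(4218/1829) = 8 + 1829/4218 = 35573/4218

35573/4218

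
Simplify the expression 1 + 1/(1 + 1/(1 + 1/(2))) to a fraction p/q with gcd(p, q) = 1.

8/5

Work from the innermost term outward:
Start with 2.
1 + 1/(2/1) = 1 + 1/2 = 3/2
1 + 1/(3/2) = 1 + 2/3 = 5/3
1 + 1/(5/3) = 1 + 3/5 = 8/5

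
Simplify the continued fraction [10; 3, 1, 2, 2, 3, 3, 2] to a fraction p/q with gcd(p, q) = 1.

6932/675

Use the convergent recurrence hₖ = aₖ·hₖ₋₁ + hₖ₋₂ (and likewise for the denominators kₖ):
a_0 = 10: 10/1
a_1 = 3: 31/3
a_2 = 1: 41/4
a_3 = 2: 113/11
a_4 = 2: 267/26
a_5 = 3: 914/89
a_6 = 3: 3009/293
a_7 = 2: 6932/675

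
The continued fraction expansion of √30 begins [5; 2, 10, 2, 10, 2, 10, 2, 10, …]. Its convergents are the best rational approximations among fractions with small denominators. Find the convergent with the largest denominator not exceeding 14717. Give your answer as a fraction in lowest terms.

a_0 = 5: 5/1  (≤ bound)
a_1 = 2: 11/2  (≤ bound)
a_2 = 10: 115/21  (≤ bound)
a_3 = 2: 241/44  (≤ bound)
a_4 = 10: 2525/461  (≤ bound)
a_5 = 2: 5291/966  (≤ bound)
a_6 = 10: 55435/10121  (≤ bound)
a_7 = 2: 116161/21208  (> 14717, stop)

55435/10121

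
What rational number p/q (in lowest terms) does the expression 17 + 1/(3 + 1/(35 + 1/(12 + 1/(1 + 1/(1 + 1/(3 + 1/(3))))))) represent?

532089/30703

Starting at the tail and folding back:
Start with 3.
3 + 1/(3/1) = 3 + 1/3 = 10/3
1 + 1/(10/3) = 1 + 3/10 = 13/10
1 + 1/(13/10) = 1 + 10/13 = 23/13
12 + 1/(23/13) = 12 + 13/23 = 289/23
35 + 1/(289/23) = 35 + 23/289 = 10138/289
3 + 1/(10138/289) = 3 + 289/10138 = 30703/10138
17 + 1/(30703/10138) = 17 + 10138/30703 = 532089/30703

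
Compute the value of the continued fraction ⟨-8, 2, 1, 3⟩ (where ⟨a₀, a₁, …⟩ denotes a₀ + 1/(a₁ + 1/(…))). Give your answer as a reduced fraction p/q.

-84/11

Start with 3.
1 + 1/(3/1) = 1 + 1/3 = 4/3
2 + 1/(4/3) = 2 + 3/4 = 11/4
-8 + 1/(11/4) = -8 + 4/11 = -84/11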